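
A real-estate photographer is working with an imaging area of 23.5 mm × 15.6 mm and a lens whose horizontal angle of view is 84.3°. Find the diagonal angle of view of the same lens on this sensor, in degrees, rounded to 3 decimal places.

94.745°

From the horizontal AOV: f = 23.5 / (2·tan(42.15°)) = 23.5 / 1.81031 ≈ 12.9812 mm.
Sensor diagonal = √(23.5² + 15.6²) = √795.6100 ≈ 28.2066 mm.
Diagonal AOV = 2·arctan(28.2066 / (2 × 12.9812)) = 2·arctan(1.08644) ≈ 94.7447°.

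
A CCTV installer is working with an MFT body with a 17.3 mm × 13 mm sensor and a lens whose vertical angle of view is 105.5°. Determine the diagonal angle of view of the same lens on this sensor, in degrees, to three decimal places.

130.897°

From the vertical AOV: f = 13 / (2·tan(52.75°)) = 13 / 2.63013 ≈ 4.9427 mm.
Sensor diagonal = √(17.3² + 13²) = √468.2900 ≈ 21.6400 mm.
Diagonal AOV = 2·arctan(21.6400 / (2 × 4.9427)) = 2·arctan(2.18908) ≈ 130.8970°.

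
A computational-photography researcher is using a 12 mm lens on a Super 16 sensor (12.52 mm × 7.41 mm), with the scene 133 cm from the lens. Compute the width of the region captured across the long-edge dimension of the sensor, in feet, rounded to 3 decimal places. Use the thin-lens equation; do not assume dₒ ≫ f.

4.512 ft

dₒ: 133 cm = 1330 mm.
Similar triangles through the lens centre give W/dₒ = w/dᵢ; with 1/f = 1/dₒ + 1/dᵢ this gives W = w·(dₒ − f)/f.
W = 12.52 mm × (1330 − 12) / 12 = 12.52 × 109.8333 ≈ 1375.113 mm = 1375.113/304.8 ft = 4.51153 ft.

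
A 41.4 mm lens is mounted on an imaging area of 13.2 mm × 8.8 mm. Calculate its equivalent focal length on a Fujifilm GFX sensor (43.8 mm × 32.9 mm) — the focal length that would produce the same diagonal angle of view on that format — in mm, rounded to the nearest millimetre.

143 mm

Sensor diagonal = √(13.2² + 8.8²) = √251.6800 ≈ 15.8644 mm.
Sensor diagonal = √(43.8² + 32.9²) = √3000.8500 ≈ 54.7800 mm.
Equal angle of view means equal diagonal/f ratio, so f₂ = f₁ · (diagonal₂/diagonal₁) = 41.4 × 54.7800/15.8644.
f₂ = 41.4 × 3.45301 ≈ 142.955 mm.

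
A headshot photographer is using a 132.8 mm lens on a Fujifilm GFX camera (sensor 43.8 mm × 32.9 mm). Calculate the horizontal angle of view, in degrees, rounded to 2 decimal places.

Angle of view α = 2·arctan(w/2f) with w = 43.8 mm and f = 132.8 mm.
w/2f = 0.16491; arctan(0.16491) ≈ 9.3643°, so α ≈ 18.7287°.

18.73°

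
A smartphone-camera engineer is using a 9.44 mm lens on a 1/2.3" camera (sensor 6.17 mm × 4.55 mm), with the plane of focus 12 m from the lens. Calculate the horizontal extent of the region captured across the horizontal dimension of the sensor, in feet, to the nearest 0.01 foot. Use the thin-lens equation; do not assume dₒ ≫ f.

dₒ: 12 m = 12000 mm.
Similar triangles through the lens centre give W/dₒ = w/dᵢ; with 1/f = 1/dₒ + 1/dᵢ this gives W = w·(dₒ − f)/f.
W = 6.17 mm × (12000 − 9.44) / 9.44 = 6.17 × 1270.1864 ≈ 7837.050 mm = 7837.050/304.8 ft = 25.7121 ft.

25.71 ft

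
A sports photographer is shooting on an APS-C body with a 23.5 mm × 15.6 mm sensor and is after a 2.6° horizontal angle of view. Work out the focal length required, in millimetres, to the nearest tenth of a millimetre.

517.8 mm

From α = 2·arctan(w/2f) we get f = w / (2·tan(α/2)).
With w = 23.5 mm and α/2 = 1.3°, tan(α/2) ≈ 0.02269, so f ≈ 23.5 / 0.04539 ≈ 517.7768 mm.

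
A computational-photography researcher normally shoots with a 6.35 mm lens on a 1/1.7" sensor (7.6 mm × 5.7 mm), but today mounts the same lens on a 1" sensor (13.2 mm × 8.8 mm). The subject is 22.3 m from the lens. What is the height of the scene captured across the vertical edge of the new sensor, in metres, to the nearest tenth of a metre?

30.9 m

The focal length stays 6.35 mm; the relevant sensor dimension is now h = 8.8 mm. Object distance dₒ = 22.3 m = 22300 mm.
Thin-lens field height W = h·(dₒ − f)/f = 8.8 × (22300 − 6.35)/6.35 ≈ 30895.137 mm = 30.8951 m.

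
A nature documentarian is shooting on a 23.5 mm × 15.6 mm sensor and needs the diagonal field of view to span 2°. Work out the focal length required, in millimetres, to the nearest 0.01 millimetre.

807.98 mm

Sensor diagonal = √(23.5² + 15.6²) = √795.6100 ≈ 28.2066 mm.
From α = 2·arctan(d/2f) we get f = d / (2·tan(α/2)).
With d = 28.2066 mm and α/2 = 1°, tan(α/2) ≈ 0.01746, so f ≈ 28.2066 / 0.03491 ≈ 807.9764 mm.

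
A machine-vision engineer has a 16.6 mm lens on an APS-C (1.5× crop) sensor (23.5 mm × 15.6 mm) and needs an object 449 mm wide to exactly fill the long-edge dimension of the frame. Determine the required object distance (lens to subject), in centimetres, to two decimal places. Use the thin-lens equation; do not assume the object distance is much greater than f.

Magnification m = w/W = dᵢ/dₒ; combined with 1/f = 1/dₒ + 1/dᵢ this gives dₒ = f·(1 + W/w).
dₒ = 16.6 mm × (1 + 449/23.5) = 16.6 × 20.1064 ≈ 333.766 mm = 33.3766 cm.

33.38 cm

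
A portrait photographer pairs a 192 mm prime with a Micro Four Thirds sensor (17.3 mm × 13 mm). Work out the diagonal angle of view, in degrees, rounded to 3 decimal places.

6.451°

Sensor diagonal = √(17.3² + 13²) = √468.2900 ≈ 21.6400 mm.
Angle of view α = 2·arctan(d/2f) with d = 21.6400 mm and f = 192 mm.
d/2f = 0.05635; arctan(0.05635) ≈ 3.2254°, so α ≈ 6.4509°.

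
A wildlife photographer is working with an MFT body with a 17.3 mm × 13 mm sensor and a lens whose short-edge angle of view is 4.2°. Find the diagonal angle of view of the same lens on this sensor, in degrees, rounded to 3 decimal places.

From the short-edge AOV: f = 13 / (2·tan(2.1°)) = 13 / 0.07334 ≈ 177.2647 mm.
Sensor diagonal = √(17.3² + 13²) = √468.2900 ≈ 21.6400 mm.
Diagonal AOV = 2·arctan(21.6400 / (2 × 177.2647)) = 2·arctan(0.06104) ≈ 6.9859°.

6.986°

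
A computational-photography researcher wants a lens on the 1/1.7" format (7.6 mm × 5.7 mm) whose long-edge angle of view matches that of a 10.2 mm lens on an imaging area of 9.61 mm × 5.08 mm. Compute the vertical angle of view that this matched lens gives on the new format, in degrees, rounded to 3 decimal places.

38.918°

Equal long-edge AOV ⇒ f₂ = f₁ · 7.6/9.61 = 10.2 × 0.79084 ≈ 8.0666 mm.
Vertical AOV on the new format = 2·arctan(5.7 / (2 × 8.0666)) = 2·arctan(0.35331) ≈ 38.9175°.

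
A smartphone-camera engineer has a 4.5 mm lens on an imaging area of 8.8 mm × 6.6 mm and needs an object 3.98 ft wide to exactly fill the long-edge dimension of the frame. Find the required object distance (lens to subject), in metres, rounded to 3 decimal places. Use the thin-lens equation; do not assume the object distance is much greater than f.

W: 3.98 ft × 304.8 mm/ft = 1213.10 mm.
Magnification m = w/W = dᵢ/dₒ; combined with 1/f = 1/dₒ + 1/dᵢ this gives dₒ = f·(1 + W/w).
dₒ = 4.5 mm × (1 + 1213.1/8.8) = 4.5 × 138.8527 ≈ 624.837 mm = 0.624837 m.

0.625 m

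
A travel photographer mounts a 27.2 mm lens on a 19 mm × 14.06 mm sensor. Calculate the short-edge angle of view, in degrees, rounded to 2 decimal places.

Angle of view α = 2·arctan(h/2f) with h = 14.06 mm and f = 27.2 mm.
h/2f = 0.25846; arctan(0.25846) ≈ 14.4913°, so α ≈ 28.9826°.

28.98°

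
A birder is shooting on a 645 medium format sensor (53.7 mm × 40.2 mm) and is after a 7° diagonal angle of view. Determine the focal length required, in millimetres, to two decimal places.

Sensor diagonal = √(53.7² + 40.2²) = √4499.7300 ≈ 67.0800 mm.
From α = 2·arctan(d/2f) we get f = d / (2·tan(α/2)).
With d = 67.0800 mm and α/2 = 3.5°, tan(α/2) ≈ 0.06116, so f ≈ 67.0800 / 0.12233 ≈ 548.3744 mm.

548.37 mm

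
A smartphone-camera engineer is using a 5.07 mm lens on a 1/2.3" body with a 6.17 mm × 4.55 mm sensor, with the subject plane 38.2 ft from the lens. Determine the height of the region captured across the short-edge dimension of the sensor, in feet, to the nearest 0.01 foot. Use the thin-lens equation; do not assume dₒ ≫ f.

34.27 ft

dₒ: 38.2 ft × 304.8 mm/ft = 11643.36 mm.
Similar triangles through the lens centre give W/dₒ = h/dᵢ; with 1/f = 1/dₒ + 1/dᵢ this gives W = h·(dₒ − f)/f.
W = 4.55 mm × (11643.4 − 5.07) / 5.07 = 4.55 × 2295.5206 ≈ 10444.619 mm = 10444.619/304.8 ft = 34.2671 ft.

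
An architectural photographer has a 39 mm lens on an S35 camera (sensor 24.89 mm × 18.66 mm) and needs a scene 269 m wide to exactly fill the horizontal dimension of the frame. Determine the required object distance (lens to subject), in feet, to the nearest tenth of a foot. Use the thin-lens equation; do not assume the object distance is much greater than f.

1383.0 ft

W: 269 m = 269000 mm.
Magnification m = w/W = dᵢ/dₒ; combined with 1/f = 1/dₒ + 1/dᵢ this gives dₒ = f·(1 + W/w).
dₒ = 39 mm × (1 + 269000/24.89) = 39 × 10808.5532 ≈ 421533.576 mm = 421533.576/304.8 ft = 1382.98 ft.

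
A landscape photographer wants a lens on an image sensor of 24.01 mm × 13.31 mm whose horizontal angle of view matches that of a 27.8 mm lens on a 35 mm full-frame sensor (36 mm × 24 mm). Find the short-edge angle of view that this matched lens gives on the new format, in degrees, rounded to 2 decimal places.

39.49°

Equal horizontal AOV ⇒ f₂ = f₁ · 24.01/36 = 27.8 × 0.66694 ≈ 18.5411 mm.
Short-edge AOV on the new format = 2·arctan(13.31 / (2 × 18.5411)) = 2·arctan(0.35893) ≈ 39.4895°.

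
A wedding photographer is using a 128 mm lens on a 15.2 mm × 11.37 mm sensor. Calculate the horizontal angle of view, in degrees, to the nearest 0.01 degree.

6.80°

Angle of view α = 2·arctan(w/2f) with w = 15.2 mm and f = 128 mm.
w/2f = 0.05937; arctan(0.05937) ≈ 3.3979°, so α ≈ 6.7959°.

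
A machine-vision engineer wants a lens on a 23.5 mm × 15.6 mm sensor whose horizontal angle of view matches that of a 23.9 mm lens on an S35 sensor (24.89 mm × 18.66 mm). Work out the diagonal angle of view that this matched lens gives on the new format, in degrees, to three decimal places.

Equal horizontal AOV ⇒ f₂ = f₁ · 23.5/24.89 = 23.9 × 0.94415 ≈ 22.5653 mm.
Sensor diagonal = √(23.5² + 15.6²) = √795.6100 ≈ 28.2066 mm.
Diagonal AOV on the new format = 2·arctan(28.2066 / (2 × 22.5653)) = 2·arctan(0.62500) ≈ 64.0107°.

64.011°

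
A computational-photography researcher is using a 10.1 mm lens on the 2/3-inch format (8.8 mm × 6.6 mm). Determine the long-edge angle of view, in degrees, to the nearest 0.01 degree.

Angle of view α = 2·arctan(w/2f) with w = 8.8 mm and f = 10.1 mm.
w/2f = 0.43564; arctan(0.43564) ≈ 23.5400°, so α ≈ 47.0801°.

47.08°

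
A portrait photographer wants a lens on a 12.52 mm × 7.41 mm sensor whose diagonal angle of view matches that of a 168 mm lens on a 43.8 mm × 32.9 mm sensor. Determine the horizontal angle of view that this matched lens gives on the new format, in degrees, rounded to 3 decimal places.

Sensor diagonal = √(43.8² + 32.9²) = √3000.8500 ≈ 54.7800 mm.
Sensor diagonal = √(12.52² + 7.41²) = √211.6585 ≈ 14.5485 mm.
Equal diagonal AOV ⇒ f₂ = f₁ · 14.5485/54.7800 = 168 × 0.26558 ≈ 44.6175 mm.
Horizontal AOV on the new format = 2·arctan(12.52 / (2 × 44.6175)) = 2·arctan(0.14030) ≈ 15.9734°.

15.973°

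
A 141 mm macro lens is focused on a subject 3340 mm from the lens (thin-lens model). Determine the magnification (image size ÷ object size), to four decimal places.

0.0441×

Thin lens: 1/f = 1/dₒ + 1/dᵢ → 1/dᵢ = 1/141 − 1/3340 = 0.0067928 mm⁻¹, so dᵢ ≈ 147.2148 mm.
Magnification m = dᵢ/dₒ = 147.2148/3340 ≈ 0.04408.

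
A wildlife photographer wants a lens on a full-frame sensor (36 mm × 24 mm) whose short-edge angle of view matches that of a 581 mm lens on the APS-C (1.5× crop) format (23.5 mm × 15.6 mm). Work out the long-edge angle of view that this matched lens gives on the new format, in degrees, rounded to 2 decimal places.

Equal short-edge AOV ⇒ f₂ = f₁ · 24/15.6 = 581 × 1.53846 ≈ 893.8462 mm.
Long-edge AOV on the new format = 2·arctan(36 / (2 × 893.8462)) = 2·arctan(0.02014) ≈ 2.3073°.

2.31°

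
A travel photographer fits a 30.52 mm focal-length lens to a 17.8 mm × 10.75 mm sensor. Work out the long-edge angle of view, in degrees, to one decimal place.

Angle of view α = 2·arctan(w/2f) with w = 17.8 mm and f = 30.52 mm.
w/2f = 0.29161; arctan(0.29161) ≈ 16.2573°, so α ≈ 32.5146°.

32.5°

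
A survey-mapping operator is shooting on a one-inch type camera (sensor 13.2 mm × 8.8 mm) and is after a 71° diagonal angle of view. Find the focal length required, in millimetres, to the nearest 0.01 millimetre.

11.12 mm

Sensor diagonal = √(13.2² + 8.8²) = √251.6800 ≈ 15.8644 mm.
From α = 2·arctan(d/2f) we get f = d / (2·tan(α/2)).
With d = 15.8644 mm and α/2 = 35.5°, tan(α/2) ≈ 0.71329, so f ≈ 15.8644 / 1.42659 ≈ 11.1206 mm.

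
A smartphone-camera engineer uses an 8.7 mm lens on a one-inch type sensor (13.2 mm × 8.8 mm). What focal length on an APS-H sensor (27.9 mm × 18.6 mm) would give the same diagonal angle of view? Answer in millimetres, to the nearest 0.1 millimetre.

18.4 mm

Sensor diagonal = √(13.2² + 8.8²) = √251.6800 ≈ 15.8644 mm.
Sensor diagonal = √(27.9² + 18.6²) = √1124.3700 ≈ 33.5316 mm.
Equal angle of view means equal diagonal/f ratio, so f₂ = f₁ · (diagonal₂/diagonal₁) = 8.7 × 33.5316/15.8644.
f₂ = 8.7 × 2.11364 ≈ 18.389 mm.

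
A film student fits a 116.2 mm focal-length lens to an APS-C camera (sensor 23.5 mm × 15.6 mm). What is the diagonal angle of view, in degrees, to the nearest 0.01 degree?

13.84°

Sensor diagonal = √(23.5² + 15.6²) = √795.6100 ≈ 28.2066 mm.
Angle of view α = 2·arctan(d/2f) with d = 28.2066 mm and f = 116.2 mm.
d/2f = 0.12137; arctan(0.12137) ≈ 6.9202°, so α ≈ 13.8404°.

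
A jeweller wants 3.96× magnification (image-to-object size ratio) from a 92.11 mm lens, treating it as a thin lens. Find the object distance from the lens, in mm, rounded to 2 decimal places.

With m = dᵢ/dₒ and 1/f = 1/dₒ + 1/dᵢ, substituting dᵢ = m·dₒ gives 1/f = (1 + 1/m)/dₒ, hence dₒ = f·(1 + 1/m).
dₒ = 92.11 × (1 + 1/3.96) = 92.11 × 1.25253 ≈ 115.370 mm.

115.37 mm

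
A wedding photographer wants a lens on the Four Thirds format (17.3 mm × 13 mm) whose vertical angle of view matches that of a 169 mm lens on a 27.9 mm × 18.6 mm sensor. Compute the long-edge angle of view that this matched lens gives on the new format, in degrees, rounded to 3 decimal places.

8.377°

Equal vertical AOV ⇒ f₂ = f₁ · 13/18.6 = 169 × 0.69892 ≈ 118.1183 mm.
Long-edge AOV on the new format = 2·arctan(17.3 / (2 × 118.1183)) = 2·arctan(0.07323) ≈ 8.3768°.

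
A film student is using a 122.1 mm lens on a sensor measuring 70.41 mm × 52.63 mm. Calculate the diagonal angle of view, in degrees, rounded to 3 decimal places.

39.595°

Sensor diagonal = √(70.41² + 52.63²) = √7727.4850 ≈ 87.9061 mm.
Angle of view α = 2·arctan(d/2f) with d = 87.9061 mm and f = 122.1 mm.
d/2f = 0.35998; arctan(0.35998) ≈ 19.7977°, so α ≈ 39.5953°.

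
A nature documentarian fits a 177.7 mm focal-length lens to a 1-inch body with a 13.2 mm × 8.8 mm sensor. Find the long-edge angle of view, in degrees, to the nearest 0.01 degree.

4.25°

Angle of view α = 2·arctan(w/2f) with w = 13.2 mm and f = 177.7 mm.
w/2f = 0.03714; arctan(0.03714) ≈ 2.1271°, so α ≈ 4.2541°.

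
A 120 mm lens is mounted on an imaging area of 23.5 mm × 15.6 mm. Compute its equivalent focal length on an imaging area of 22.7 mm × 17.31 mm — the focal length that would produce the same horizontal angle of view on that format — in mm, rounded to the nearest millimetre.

Equal angle of view means equal width/f ratio, so f₂ = f₁ · (width₂/width₁) = 120 × 22.7/23.5.
f₂ = 120 × 0.96596 ≈ 115.915 mm.

116 mm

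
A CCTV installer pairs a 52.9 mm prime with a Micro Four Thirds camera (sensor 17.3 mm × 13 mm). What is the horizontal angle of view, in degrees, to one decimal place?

18.6°

Angle of view α = 2·arctan(w/2f) with w = 17.3 mm and f = 52.9 mm.
w/2f = 0.16352; arctan(0.16352) ≈ 9.2866°, so α ≈ 18.5732°.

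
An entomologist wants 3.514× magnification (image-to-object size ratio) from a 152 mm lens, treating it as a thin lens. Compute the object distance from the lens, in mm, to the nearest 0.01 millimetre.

With m = dᵢ/dₒ and 1/f = 1/dₒ + 1/dᵢ, substituting dᵢ = m·dₒ gives 1/f = (1 + 1/m)/dₒ, hence dₒ = f·(1 + 1/m).
dₒ = 152 × (1 + 1/3.514) = 152 × 1.28458 ≈ 195.256 mm.

195.26 mm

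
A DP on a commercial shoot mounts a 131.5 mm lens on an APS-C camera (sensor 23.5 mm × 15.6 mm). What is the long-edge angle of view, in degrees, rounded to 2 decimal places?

Angle of view α = 2·arctan(w/2f) with w = 23.5 mm and f = 131.5 mm.
w/2f = 0.08935; arctan(0.08935) ≈ 5.1060°, so α ≈ 10.2120°.

10.21°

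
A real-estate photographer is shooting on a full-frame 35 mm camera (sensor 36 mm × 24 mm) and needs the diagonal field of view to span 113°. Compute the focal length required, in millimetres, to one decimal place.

Sensor diagonal = √(36² + 24²) = √1872.0000 ≈ 43.2666 mm.
From α = 2·arctan(d/2f) we get f = d / (2·tan(α/2)).
With d = 43.2666 mm and α/2 = 56.5°, tan(α/2) ≈ 1.51084, so f ≈ 43.2666 / 3.02167 ≈ 14.3188 mm.

14.3 mm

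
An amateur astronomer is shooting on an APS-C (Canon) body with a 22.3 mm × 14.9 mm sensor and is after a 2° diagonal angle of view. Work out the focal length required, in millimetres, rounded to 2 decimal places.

Sensor diagonal = √(22.3² + 14.9²) = √719.3000 ≈ 26.8198 mm.
From α = 2·arctan(d/2f) we get f = d / (2·tan(α/2)).
With d = 26.8198 mm and α/2 = 1°, tan(α/2) ≈ 0.01746, so f ≈ 26.8198 / 0.03491 ≈ 768.2518 mm.

768.25 mm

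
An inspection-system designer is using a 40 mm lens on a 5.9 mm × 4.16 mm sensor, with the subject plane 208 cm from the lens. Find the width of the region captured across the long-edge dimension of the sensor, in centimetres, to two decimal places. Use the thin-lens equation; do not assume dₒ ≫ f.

30.09 cm

dₒ: 208 cm = 2080 mm.
Similar triangles through the lens centre give W/dₒ = w/dᵢ; with 1/f = 1/dₒ + 1/dᵢ this gives W = w·(dₒ − f)/f.
W = 5.9 mm × (2080 − 40) / 40 = 5.9 × 51.0000 ≈ 300.900 mm = 30.09 cm.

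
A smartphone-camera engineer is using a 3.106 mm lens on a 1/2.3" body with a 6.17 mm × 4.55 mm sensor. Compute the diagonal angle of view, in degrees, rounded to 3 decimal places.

101.964°

Sensor diagonal = √(6.17² + 4.55²) = √58.7714 ≈ 7.6663 mm.
Angle of view α = 2·arctan(d/2f) with d = 7.6663 mm and f = 3.106 mm.
d/2f = 1.23410; arctan(1.23410) ≈ 50.9820°, so α ≈ 101.9640°.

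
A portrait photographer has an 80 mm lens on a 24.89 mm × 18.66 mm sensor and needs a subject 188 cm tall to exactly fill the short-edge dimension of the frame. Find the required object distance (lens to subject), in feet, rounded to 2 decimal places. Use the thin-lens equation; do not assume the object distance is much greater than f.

W: 188 cm = 1880 mm.
Magnification m = h/W = dᵢ/dₒ; combined with 1/f = 1/dₒ + 1/dᵢ this gives dₒ = f·(1 + W/h).
dₒ = 80 mm × (1 + 1880/18.66) = 80 × 101.7503 ≈ 8140.021 mm = 8140.021/304.8 ft = 26.7061 ft.

26.71 ft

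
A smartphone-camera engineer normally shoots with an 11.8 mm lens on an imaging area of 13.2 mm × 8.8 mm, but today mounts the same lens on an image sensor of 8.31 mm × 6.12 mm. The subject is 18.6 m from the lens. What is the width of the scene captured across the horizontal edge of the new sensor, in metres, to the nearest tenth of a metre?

The focal length stays 11.8 mm; the relevant sensor dimension is now w = 8.31 mm. Object distance dₒ = 18.6 m = 18600 mm.
Thin-lens field width W = w·(dₒ − f)/f = 8.31 × (18600 − 11.8)/11.8 ≈ 13090.504 mm = 13.0905 m.

13.1 m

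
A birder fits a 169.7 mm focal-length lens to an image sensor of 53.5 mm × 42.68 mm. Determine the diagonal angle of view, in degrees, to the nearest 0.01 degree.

22.80°

Sensor diagonal = √(53.5² + 42.68²) = √4683.8324 ≈ 68.4385 mm.
Angle of view α = 2·arctan(d/2f) with d = 68.4385 mm and f = 169.7 mm.
d/2f = 0.20165; arctan(0.20165) ≈ 11.4006°, so α ≈ 22.8011°.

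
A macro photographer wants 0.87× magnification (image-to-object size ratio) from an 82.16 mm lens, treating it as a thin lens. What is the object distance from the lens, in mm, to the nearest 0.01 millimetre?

176.60 mm

With m = dᵢ/dₒ and 1/f = 1/dₒ + 1/dᵢ, substituting dᵢ = m·dₒ gives 1/f = (1 + 1/m)/dₒ, hence dₒ = f·(1 + 1/m).
dₒ = 82.16 × (1 + 1/0.87) = 82.16 × 2.14943 ≈ 176.597 mm.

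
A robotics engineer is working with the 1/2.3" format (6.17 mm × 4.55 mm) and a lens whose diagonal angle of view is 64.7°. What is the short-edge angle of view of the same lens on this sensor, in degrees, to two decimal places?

41.21°

Sensor diagonal = √(6.17² + 4.55²) = √58.7714 ≈ 7.6663 mm.
From the diagonal AOV: f = 7.6663 / (2·tan(32.35°)) = 7.6663 / 1.26679 ≈ 6.0517 mm.
Short-edge AOV = 2·arctan(4.55 / (2 × 6.0517)) = 2·arctan(0.37593) ≈ 41.2052°.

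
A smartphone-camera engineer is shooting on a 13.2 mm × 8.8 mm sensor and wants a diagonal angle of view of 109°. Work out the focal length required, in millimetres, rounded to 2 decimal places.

5.66 mm

Sensor diagonal = √(13.2² + 8.8²) = √251.6800 ≈ 15.8644 mm.
From α = 2·arctan(d/2f) we get f = d / (2·tan(α/2)).
With d = 15.8644 mm and α/2 = 54.5°, tan(α/2) ≈ 1.40195, so f ≈ 15.8644 / 2.80390 ≈ 5.6580 mm.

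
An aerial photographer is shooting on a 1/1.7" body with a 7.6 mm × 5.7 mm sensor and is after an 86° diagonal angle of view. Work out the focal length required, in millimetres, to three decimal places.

Sensor diagonal = √(7.6² + 5.7²) = √90.2500 ≈ 9.5000 mm.
From α = 2·arctan(d/2f) we get f = d / (2·tan(α/2)).
With d = 9.5000 mm and α/2 = 43°, tan(α/2) ≈ 0.93252, so f ≈ 9.5000 / 1.86503 ≈ 5.0938 mm.

5.094 mm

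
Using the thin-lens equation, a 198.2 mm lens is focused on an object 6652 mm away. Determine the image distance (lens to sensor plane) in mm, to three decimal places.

204.287 mm

1/dᵢ = 1/f − 1/dₒ = 1/198.2 − 1/6652 = 0.0048951 mm⁻¹.
dᵢ = 1/0.0048951 ≈ 204.2868 mm.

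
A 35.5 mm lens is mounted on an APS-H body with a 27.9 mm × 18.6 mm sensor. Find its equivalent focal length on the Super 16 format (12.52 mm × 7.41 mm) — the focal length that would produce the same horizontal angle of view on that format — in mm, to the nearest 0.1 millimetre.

15.9 mm

Equal angle of view means equal width/f ratio, so f₂ = f₁ · (width₂/width₁) = 35.5 × 12.52/27.9.
f₂ = 35.5 × 0.44875 ≈ 15.930 mm.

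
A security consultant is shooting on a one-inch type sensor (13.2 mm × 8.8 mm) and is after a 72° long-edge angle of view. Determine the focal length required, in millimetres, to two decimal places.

From α = 2·arctan(w/2f) we get f = w / (2·tan(α/2)).
With w = 13.2 mm and α/2 = 36°, tan(α/2) ≈ 0.72654, so f ≈ 13.2 / 1.45309 ≈ 9.0841 mm.

9.08 mm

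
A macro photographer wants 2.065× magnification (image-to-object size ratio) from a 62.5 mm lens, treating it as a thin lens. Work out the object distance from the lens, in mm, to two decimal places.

With m = dᵢ/dₒ and 1/f = 1/dₒ + 1/dᵢ, substituting dᵢ = m·dₒ gives 1/f = (1 + 1/m)/dₒ, hence dₒ = f·(1 + 1/m).
dₒ = 62.5 × (1 + 1/2.065) = 62.5 × 1.48426 ≈ 92.766 mm.

92.77 mm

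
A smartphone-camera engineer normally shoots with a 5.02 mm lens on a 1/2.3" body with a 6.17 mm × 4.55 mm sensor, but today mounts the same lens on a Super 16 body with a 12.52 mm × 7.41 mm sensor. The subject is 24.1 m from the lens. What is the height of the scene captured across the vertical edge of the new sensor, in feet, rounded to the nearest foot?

117 ft

The focal length stays 5.02 mm; the relevant sensor dimension is now h = 7.41 mm. Object distance dₒ = 24.1 m = 24100 mm.
Thin-lens field height W = h·(dₒ − f)/f = 7.41 × (24100 − 5.02)/5.02 ≈ 35566.494 mm = 35566.494/304.8 ft = 116.688 ft.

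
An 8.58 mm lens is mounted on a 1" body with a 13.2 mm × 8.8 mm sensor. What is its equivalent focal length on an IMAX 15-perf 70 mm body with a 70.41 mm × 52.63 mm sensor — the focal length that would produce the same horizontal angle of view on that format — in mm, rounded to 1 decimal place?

Equal angle of view means equal width/f ratio, so f₂ = f₁ · (width₂/width₁) = 8.58 × 70.41/13.2.
f₂ = 8.58 × 5.33409 ≈ 45.767 mm.

45.8 mm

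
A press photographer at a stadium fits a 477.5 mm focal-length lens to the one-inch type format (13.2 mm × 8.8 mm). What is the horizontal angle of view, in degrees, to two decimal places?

Angle of view α = 2·arctan(w/2f) with w = 13.2 mm and f = 477.5 mm.
w/2f = 0.01382; arctan(0.01382) ≈ 0.7919°, so α ≈ 1.5838°.

1.58°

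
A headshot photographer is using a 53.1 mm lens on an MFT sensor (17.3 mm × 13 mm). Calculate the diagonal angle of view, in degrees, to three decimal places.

Sensor diagonal = √(17.3² + 13²) = √468.2900 ≈ 21.6400 mm.
Angle of view α = 2·arctan(d/2f) with d = 21.6400 mm and f = 53.1 mm.
d/2f = 0.20377; arctan(0.20377) ≈ 11.5173°, so α ≈ 23.0346°.

23.035°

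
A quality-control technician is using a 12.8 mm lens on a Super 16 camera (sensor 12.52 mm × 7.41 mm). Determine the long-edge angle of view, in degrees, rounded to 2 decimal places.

52.12°

Angle of view α = 2·arctan(w/2f) with w = 12.52 mm and f = 12.8 mm.
w/2f = 0.48906; arctan(0.48906) ≈ 26.0615°, so α ≈ 52.1230°.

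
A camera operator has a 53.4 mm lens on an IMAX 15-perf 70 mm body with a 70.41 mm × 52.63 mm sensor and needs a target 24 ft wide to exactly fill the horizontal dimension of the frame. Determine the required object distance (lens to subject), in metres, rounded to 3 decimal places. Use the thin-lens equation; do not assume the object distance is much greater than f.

5.601 m

W: 24 ft × 304.8 mm/ft = 7315.20 mm.
Magnification m = w/W = dᵢ/dₒ; combined with 1/f = 1/dₒ + 1/dᵢ this gives dₒ = f·(1 + W/w).
dₒ = 53.4 mm × (1 + 7315.2/70.41) = 53.4 × 104.8943 ≈ 5601.357 mm = 5.60136 m.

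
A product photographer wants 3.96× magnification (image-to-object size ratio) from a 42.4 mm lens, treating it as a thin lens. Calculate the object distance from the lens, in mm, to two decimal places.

53.11 mm

With m = dᵢ/dₒ and 1/f = 1/dₒ + 1/dᵢ, substituting dᵢ = m·dₒ gives 1/f = (1 + 1/m)/dₒ, hence dₒ = f·(1 + 1/m).
dₒ = 42.4 × (1 + 1/3.96) = 42.4 × 1.25253 ≈ 53.107 mm.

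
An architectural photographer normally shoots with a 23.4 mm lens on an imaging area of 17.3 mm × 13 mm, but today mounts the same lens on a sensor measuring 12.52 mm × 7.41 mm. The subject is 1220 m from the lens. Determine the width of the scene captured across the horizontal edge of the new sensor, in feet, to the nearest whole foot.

The focal length stays 23.4 mm; the relevant sensor dimension is now w = 12.52 mm. Object distance dₒ = 1220 m = 1.22e+06 mm.
Thin-lens field width W = w·(dₒ − f)/f = 12.52 × (1.22e+06 − 23.4)/23.4 ≈ 652739.617 mm = 652739.617/304.8 ft = 2141.53 ft.

2142 ft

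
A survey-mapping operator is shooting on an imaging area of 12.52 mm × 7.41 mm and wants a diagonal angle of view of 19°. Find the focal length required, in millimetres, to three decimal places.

43.469 mm

Sensor diagonal = √(12.52² + 7.41²) = √211.6585 ≈ 14.5485 mm.
From α = 2·arctan(d/2f) we get f = d / (2·tan(α/2)).
With d = 14.5485 mm and α/2 = 9.5°, tan(α/2) ≈ 0.16734, so f ≈ 14.5485 / 0.33469 ≈ 43.4692 mm.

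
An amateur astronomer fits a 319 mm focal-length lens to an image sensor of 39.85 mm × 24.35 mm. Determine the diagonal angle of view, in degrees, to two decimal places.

Sensor diagonal = √(39.85² + 24.35²) = √2180.9450 ≈ 46.7006 mm.
Angle of view α = 2·arctan(d/2f) with d = 46.7006 mm and f = 319 mm.
d/2f = 0.07320; arctan(0.07320) ≈ 4.1865°, so α ≈ 8.3730°.

8.37°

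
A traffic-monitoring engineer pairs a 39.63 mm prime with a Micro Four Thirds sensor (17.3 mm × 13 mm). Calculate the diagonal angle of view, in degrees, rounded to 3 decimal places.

30.542°

Sensor diagonal = √(17.3² + 13²) = √468.2900 ≈ 21.6400 mm.
Angle of view α = 2·arctan(d/2f) with d = 21.6400 mm and f = 39.63 mm.
d/2f = 0.27303; arctan(0.27303) ≈ 15.2710°, so α ≈ 30.5421°.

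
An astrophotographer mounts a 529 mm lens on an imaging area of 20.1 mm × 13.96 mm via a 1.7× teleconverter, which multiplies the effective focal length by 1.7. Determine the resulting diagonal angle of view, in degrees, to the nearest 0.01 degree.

1.56°

Effective focal length f = 529 × 1.7 = 899.3 mm.
Sensor diagonal = √(20.1² + 13.96²) = √598.8916 ≈ 24.4723 mm.
α = 2·arctan(24.472 / (2 × 899.3)) = 2·arctan(0.01361) ≈ 1.5591°.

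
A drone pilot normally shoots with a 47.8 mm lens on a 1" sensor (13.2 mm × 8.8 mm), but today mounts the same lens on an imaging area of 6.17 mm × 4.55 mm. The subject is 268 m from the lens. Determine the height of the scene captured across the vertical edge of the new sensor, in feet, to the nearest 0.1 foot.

83.7 ft

The focal length stays 47.8 mm; the relevant sensor dimension is now h = 4.55 mm. Object distance dₒ = 268 m = 268000 mm.
Thin-lens field height W = h·(dₒ − f)/f = 4.55 × (268000 − 47.8)/47.8 ≈ 25505.910 mm = 25505.910/304.8 ft = 83.6808 ft.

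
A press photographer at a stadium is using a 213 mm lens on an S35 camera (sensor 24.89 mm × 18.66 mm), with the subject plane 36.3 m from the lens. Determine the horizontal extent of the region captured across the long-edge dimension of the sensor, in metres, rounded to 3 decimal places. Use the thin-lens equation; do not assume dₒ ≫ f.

4.217 m

dₒ: 36.3 m = 36300 mm.
Similar triangles through the lens centre give W/dₒ = w/dᵢ; with 1/f = 1/dₒ + 1/dᵢ this gives W = w·(dₒ − f)/f.
W = 24.89 mm × (36300 − 213) / 213 = 24.89 × 169.4225 ≈ 4216.927 mm = 4.21693 m.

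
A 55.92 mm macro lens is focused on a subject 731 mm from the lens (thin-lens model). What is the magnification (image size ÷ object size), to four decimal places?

0.0828×

Thin lens: 1/f = 1/dₒ + 1/dᵢ → 1/dᵢ = 1/55.92 − 1/731 = 0.0165147 mm⁻¹, so dᵢ ≈ 60.5521 mm.
Magnification m = dᵢ/dₒ = 60.5521/731 ≈ 0.08283.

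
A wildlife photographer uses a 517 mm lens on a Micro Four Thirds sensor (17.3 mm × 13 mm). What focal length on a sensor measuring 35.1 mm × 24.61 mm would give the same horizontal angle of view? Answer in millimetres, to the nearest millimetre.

1049 mm

Equal angle of view means equal width/f ratio, so f₂ = f₁ · (width₂/width₁) = 517 × 35.1/17.3.
f₂ = 517 × 2.02890 ≈ 1048.942 mm.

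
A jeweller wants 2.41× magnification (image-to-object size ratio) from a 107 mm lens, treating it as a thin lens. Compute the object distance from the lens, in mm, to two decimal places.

With m = dᵢ/dₒ and 1/f = 1/dₒ + 1/dᵢ, substituting dᵢ = m·dₒ gives 1/f = (1 + 1/m)/dₒ, hence dₒ = f·(1 + 1/m).
dₒ = 107 × (1 + 1/2.41) = 107 × 1.41494 ≈ 151.398 mm.

151.40 mm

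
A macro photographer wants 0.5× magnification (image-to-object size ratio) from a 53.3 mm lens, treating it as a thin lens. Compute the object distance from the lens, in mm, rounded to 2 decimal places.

159.90 mm

With m = dᵢ/dₒ and 1/f = 1/dₒ + 1/dᵢ, substituting dᵢ = m·dₒ gives 1/f = (1 + 1/m)/dₒ, hence dₒ = f·(1 + 1/m).
dₒ = 53.3 × (1 + 1/0.5) = 53.3 × 3.00000 ≈ 159.900 mm.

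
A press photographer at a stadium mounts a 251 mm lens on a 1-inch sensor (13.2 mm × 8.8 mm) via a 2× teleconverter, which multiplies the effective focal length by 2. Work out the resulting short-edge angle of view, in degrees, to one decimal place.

1.0°

Effective focal length f = 251 × 2 = 502 mm.
α = 2·arctan(8.8 / (2 × 502)) = 2·arctan(0.00876) ≈ 1.0044°.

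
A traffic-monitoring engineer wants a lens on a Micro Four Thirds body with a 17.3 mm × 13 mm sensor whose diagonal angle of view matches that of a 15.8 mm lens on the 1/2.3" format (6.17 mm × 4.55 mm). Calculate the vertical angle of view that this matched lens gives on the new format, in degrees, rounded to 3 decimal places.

16.584°

Sensor diagonal = √(6.17² + 4.55²) = √58.7714 ≈ 7.6663 mm.
Sensor diagonal = √(17.3² + 13²) = √468.2900 ≈ 21.6400 mm.
Equal diagonal AOV ⇒ f₂ = f₁ · 21.6400/7.6663 = 15.8 × 2.82276 ≈ 44.5997 mm.
Vertical AOV on the new format = 2·arctan(13 / (2 × 44.5997)) = 2·arctan(0.14574) ≈ 16.5839°.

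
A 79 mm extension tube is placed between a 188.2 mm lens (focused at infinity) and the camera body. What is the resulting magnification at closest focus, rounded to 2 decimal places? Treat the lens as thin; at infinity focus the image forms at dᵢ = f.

The tube moves the image plane from f to f + e, so dᵢ = 188.2 + 79 = 267.2 mm. Focus is achieved when 1/f = 1/dₒ + 1/dᵢ, giving dₒ = 1/(1/f − 1/(f+e)).
Magnification m = dᵢ/dₒ = (f+e)·(1/f − 1/(f+e)) = e/f = 79/188.2 ≈ 0.4198.

0.42×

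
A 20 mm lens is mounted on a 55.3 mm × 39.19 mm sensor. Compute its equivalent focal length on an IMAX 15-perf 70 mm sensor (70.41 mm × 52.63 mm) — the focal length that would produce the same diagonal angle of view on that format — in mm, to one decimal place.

25.9 mm

Sensor diagonal = √(55.3² + 39.19²) = √4593.9461 ≈ 67.7787 mm.
Sensor diagonal = √(70.41² + 52.63²) = √7727.4850 ≈ 87.9061 mm.
Equal angle of view means equal diagonal/f ratio, so f₂ = f₁ · (diagonal₂/diagonal₁) = 20 × 87.9061/67.7787.
f₂ = 20 × 1.29696 ≈ 25.939 mm.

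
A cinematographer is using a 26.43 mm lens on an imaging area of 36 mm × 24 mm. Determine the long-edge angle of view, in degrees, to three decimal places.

68.513°

Angle of view α = 2·arctan(w/2f) with w = 36 mm and f = 26.43 mm.
w/2f = 0.68104; arctan(0.68104) ≈ 34.2566°, so α ≈ 68.5132°.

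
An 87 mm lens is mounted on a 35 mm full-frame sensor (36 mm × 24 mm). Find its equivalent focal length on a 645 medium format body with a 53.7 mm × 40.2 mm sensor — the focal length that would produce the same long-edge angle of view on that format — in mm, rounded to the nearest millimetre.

Equal angle of view means equal width/f ratio, so f₂ = f₁ · (width₂/width₁) = 87 × 53.7/36.
f₂ = 87 × 1.49167 ≈ 129.775 mm.

130 mm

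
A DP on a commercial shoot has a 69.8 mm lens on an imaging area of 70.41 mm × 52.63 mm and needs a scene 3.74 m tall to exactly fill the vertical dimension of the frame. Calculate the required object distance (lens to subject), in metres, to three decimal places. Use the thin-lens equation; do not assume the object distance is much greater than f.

W: 3.74 m = 3740 mm.
Magnification m = h/W = dᵢ/dₒ; combined with 1/f = 1/dₒ + 1/dᵢ this gives dₒ = f·(1 + W/h).
dₒ = 69.8 mm × (1 + 3740/52.63) = 69.8 × 72.0621 ≈ 5029.937 mm = 5.02994 m.

5.030 m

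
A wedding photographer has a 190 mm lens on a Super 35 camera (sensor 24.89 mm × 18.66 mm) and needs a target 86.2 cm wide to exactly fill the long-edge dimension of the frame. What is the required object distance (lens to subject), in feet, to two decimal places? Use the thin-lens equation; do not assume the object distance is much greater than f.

W: 86.2 cm = 862 mm.
Magnification m = w/W = dᵢ/dₒ; combined with 1/f = 1/dₒ + 1/dᵢ this gives dₒ = f·(1 + W/w).
dₒ = 190 mm × (1 + 862/24.89) = 190 × 35.6324 ≈ 6770.153 mm = 6770.153/304.8 ft = 22.2118 ft.

22.21 ft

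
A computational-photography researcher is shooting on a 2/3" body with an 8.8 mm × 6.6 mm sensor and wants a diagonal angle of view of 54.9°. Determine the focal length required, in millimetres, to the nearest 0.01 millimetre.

Sensor diagonal = √(8.8² + 6.6²) = √121.0000 ≈ 11.0000 mm.
From α = 2·arctan(d/2f) we get f = d / (2·tan(α/2)).
With d = 11.0000 mm and α/2 = 27.45°, tan(α/2) ≈ 0.51946, so f ≈ 11.0000 / 1.03892 ≈ 10.5880 mm.

10.59 mm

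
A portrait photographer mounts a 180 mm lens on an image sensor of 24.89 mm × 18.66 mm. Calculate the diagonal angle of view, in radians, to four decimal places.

0.1724 rad

Sensor diagonal = √(24.89² + 18.66²) = √967.7077 ≈ 31.1080 mm.
Angle of view α = 2·arctan(d/2f) with d = 31.1080 mm and f = 180 mm.
d/2f = 0.08641; arctan(0.08641) ≈ 0.0862 rad, so α ≈ 0.1724 rad.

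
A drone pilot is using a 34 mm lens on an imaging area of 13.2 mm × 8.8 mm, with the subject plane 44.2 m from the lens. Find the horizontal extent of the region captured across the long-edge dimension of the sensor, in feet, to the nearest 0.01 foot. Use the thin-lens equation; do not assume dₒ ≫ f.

dₒ: 44.2 m = 44200 mm.
Similar triangles through the lens centre give W/dₒ = w/dᵢ; with 1/f = 1/dₒ + 1/dᵢ this gives W = w·(dₒ − f)/f.
W = 13.2 mm × (44200 − 34) / 34 = 13.2 × 1299.0000 ≈ 17146.800 mm = 17146.800/304.8 ft = 56.2559 ft.

56.26 ft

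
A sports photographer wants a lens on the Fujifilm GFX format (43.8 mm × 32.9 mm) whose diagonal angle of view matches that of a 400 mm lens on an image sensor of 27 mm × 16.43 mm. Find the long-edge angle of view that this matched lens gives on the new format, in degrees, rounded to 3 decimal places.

3.619°

Sensor diagonal = √(27² + 16.43²) = √998.9449 ≈ 31.6061 mm.
Sensor diagonal = √(43.8² + 32.9²) = √3000.8500 ≈ 54.7800 mm.
Equal diagonal AOV ⇒ f₂ = f₁ · 54.7800/31.6061 = 400 × 1.73321 ≈ 693.2843 mm.
Long-edge AOV on the new format = 2·arctan(43.8 / (2 × 693.2843)) = 2·arctan(0.03159) ≈ 3.6186°.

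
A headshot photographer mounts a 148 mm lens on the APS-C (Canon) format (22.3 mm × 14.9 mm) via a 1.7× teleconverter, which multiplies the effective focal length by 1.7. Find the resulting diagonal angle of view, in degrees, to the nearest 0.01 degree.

Effective focal length f = 148 × 1.7 = 251.6 mm.
Sensor diagonal = √(22.3² + 14.9²) = √719.3000 ≈ 26.8198 mm.
α = 2·arctan(26.820 / (2 × 251.6)) = 2·arctan(0.05330) ≈ 6.1018°.

6.10°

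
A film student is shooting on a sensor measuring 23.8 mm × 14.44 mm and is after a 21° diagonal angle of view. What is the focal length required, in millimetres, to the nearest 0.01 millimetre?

Sensor diagonal = √(23.8² + 14.44²) = √774.9536 ≈ 27.8380 mm.
From α = 2·arctan(d/2f) we get f = d / (2·tan(α/2)).
With d = 27.8380 mm and α/2 = 10.5°, tan(α/2) ≈ 0.18534, so f ≈ 27.8380 / 0.37068 ≈ 75.1002 mm.

75.10 mm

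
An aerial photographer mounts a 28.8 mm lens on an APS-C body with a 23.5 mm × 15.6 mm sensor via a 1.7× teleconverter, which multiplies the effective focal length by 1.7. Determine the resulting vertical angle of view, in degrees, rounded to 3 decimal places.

Effective focal length f = 28.8 × 1.7 = 48.96 mm.
α = 2·arctan(15.6 / (2 × 48.96)) = 2·arctan(0.15931) ≈ 18.1039°.

18.104°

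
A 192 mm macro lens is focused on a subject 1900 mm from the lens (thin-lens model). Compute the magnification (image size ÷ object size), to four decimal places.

0.1124×

Thin lens: 1/f = 1/dₒ + 1/dᵢ → 1/dᵢ = 1/192 − 1/1900 = 0.0046820 mm⁻¹, so dᵢ ≈ 213.5831 mm.
Magnification m = dᵢ/dₒ = 213.5831/1900 ≈ 0.11241.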